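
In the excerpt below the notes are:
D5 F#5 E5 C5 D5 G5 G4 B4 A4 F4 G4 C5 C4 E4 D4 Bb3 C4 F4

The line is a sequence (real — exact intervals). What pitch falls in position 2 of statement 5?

D3

Grouping in 6s, the 2nd note of each cell is F#5, B4, E4.
Carrying that down a 5th forward: A3 → D3.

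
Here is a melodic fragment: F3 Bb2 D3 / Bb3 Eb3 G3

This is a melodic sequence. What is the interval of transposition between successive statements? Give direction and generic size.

up a 4th

With a 3-note motive the entries are F3, Bb3, each up a 4th from the previous.
F3 to Bb3 is up a 4th.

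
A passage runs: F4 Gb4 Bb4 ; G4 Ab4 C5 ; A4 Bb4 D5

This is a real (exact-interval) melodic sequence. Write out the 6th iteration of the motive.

D#5 E5 G#5

The 3-note cells begin on F4, G4, A4 — each up a 2nd from the last.
Continuing the starts: B4 → C#5 → D#5.
So cell 6 is D#5 E5 G#5.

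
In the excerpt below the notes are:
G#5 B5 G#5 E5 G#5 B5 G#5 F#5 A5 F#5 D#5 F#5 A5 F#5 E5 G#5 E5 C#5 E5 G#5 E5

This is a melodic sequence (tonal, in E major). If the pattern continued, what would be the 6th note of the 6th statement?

D#5

With 7-note cells, note 6 of each statement runs B5, A5, G#5.
Each moves down a 2nd. Continuing: F#5 → E5 → D#5.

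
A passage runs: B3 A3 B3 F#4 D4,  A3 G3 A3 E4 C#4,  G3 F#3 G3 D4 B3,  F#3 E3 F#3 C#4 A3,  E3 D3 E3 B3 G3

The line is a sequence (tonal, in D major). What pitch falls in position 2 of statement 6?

Grouping in 5s, the 2nd note of each cell is A3, G3, F#3, E3, D3.
From D3, down a 2nd gives C#3.

C#3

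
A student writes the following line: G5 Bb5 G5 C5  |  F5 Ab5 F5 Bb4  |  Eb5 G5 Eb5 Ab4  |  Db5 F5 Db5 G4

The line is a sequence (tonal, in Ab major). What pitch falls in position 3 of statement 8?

G4

With 4-note cells, note 3 of each statement runs G5, F5, Eb5, Db5.
Each moves down a 2nd. Continuing: C5 → Bb4 → Ab4 → G4.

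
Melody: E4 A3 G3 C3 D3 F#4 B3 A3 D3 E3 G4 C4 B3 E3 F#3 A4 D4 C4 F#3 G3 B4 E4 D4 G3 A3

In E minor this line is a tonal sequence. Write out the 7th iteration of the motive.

Unit = 5 notes; the statements start on E4, F#4, G4, A4, B4, moving up a 2nd each time.
Continuing the starts: C5 → D5.
So cell 7 is D5 G4 F#4 B3 C4.

D5 G4 F#4 B3 C4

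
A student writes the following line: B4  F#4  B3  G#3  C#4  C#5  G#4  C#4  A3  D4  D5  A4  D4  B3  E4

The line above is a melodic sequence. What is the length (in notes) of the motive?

There are 15 notes; a 5-note unit gives 3 cells:
B4 F#4 B3 G#3 C#4 | C#5 G#4 C#4 A3 D4 | D5 A4 D4 B3 E4
That's a consistent up a 2nd shift per cell, and no other grouping gives one.

5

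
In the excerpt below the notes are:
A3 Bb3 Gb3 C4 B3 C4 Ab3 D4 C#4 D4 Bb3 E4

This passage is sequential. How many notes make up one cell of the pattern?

There are 12 notes; a 4-note unit gives 3 cells:
A3 Bb3 Gb3 C4 | B3 C4 Ab3 D4 | C#4 D4 Bb3 E4
That's a consistent up a 2nd shift per cell, and no other grouping gives one.

4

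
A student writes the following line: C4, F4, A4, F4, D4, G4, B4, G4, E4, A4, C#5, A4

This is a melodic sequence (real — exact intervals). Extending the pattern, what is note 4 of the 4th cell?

B4

The unit is 4 notes. Position-4 pitches of the 3 shown cells: F4, G4, A4.
One more up a 2nd gives B4.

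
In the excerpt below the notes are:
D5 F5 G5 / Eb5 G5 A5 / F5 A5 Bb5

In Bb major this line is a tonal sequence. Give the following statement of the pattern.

G5 Bb5 C6

The 3-note cells begin on D5, Eb5, F5 — each up a 2nd from the last.
Statement 4 starts on G5 and keeps the same diatonic contour: G5 Bb5 C6.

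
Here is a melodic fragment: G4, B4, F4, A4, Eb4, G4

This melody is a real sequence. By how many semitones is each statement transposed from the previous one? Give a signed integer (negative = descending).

-2

Taking 2-note groups, the heads are G4, F4, Eb4: the pattern moves down a 2nd.
Counting half-steps from G4 to F4: -2.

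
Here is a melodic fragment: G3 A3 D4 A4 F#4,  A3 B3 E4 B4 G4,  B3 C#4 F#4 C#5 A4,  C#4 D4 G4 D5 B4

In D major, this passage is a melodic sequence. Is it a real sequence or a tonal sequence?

Every note is diatonic to D major.
Cell 1 has -3 semitones from note 4 to 5, but cell 2 has -4 — the interval quality changes while the contour stays the same, which is the hallmark of a tonal sequence.

tonal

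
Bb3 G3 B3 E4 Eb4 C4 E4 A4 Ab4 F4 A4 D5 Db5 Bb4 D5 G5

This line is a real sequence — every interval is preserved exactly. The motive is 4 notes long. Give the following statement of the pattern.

With a 4-note motive the entries are Bb3, Eb4, Ab4, Db5, each up a 4th from the previous.
From Gb5 the exact shape gives Gb5 Eb5 G5 C6.

Gb5 Eb5 G5 C6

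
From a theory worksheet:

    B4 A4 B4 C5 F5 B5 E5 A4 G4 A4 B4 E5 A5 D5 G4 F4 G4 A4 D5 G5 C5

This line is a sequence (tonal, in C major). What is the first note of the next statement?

F4

With a 7-note motive the entries are B4, A4, G4, each down a 2nd from the previous.
One more step down a 2nd gives F4.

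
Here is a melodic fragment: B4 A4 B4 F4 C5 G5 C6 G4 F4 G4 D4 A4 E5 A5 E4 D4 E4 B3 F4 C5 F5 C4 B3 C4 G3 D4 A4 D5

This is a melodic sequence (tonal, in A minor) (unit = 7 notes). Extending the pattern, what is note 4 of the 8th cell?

F2

The unit is 7 notes. Position-4 pitches of the 4 shown cells: F4, D4, B3, G3.
Carrying that down a 3rd forward: E3 → C3 → A2 → F2.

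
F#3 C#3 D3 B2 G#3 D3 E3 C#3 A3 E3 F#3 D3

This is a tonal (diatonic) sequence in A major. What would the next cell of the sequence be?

B3 F#3 G#3 E3

With a 4-note motive the entries are F#3, G#3, A3, each up a 2nd from the previous.
From B3 the diatonic shape gives B3 F#3 G#3 E3.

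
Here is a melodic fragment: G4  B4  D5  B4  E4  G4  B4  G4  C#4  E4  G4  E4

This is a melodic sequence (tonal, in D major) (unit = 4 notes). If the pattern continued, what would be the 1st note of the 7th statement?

With 4-note cells, note 1 of each statement runs G4, E4, C#4.
Carrying that down a 3rd forward: A3 → F#3 → D3 → B2.

B2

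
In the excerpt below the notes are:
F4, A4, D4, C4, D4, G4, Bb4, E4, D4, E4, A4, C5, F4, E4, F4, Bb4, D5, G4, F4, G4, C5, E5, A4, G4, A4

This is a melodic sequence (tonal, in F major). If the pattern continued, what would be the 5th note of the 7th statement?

C5

The unit is 5 notes. Position-5 pitches of the 5 shown cells: D4, E4, F4, G4, A4.
Carrying that up a 2nd forward: Bb4 → C5.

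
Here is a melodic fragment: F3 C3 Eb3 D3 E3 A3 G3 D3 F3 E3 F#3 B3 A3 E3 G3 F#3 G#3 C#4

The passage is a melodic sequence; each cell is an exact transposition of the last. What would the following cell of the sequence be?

Unit = 6 notes; the statements start on F3, G3, A3, moving up a 2nd each time.
Statement 4 starts on B3 and keeps the same exact contour: B3 F#3 A3 G#3 A#3 D#4.

B3 F#3 A3 G#3 A#3 D#4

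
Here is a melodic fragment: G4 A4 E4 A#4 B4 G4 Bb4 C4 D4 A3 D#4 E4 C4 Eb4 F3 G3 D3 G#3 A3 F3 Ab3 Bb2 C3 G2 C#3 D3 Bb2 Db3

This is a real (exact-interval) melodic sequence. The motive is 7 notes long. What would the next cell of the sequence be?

Unit = 7 notes; the statements start on G4, C4, F3, Bb2, moving down a 5th each time.
From Eb2 the exact shape gives Eb2 F2 C2 F#2 G2 Eb2 Gb2.

Eb2 F2 C2 F#2 G2 Eb2 Gb2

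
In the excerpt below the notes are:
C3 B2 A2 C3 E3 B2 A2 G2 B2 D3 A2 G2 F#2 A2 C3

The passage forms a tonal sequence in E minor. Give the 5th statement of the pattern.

F#2 E2 D2 F#2 A2

Taking 5-note groups, the heads are C3, B2, A2: the pattern moves down a 2nd.
Carrying on: G2 → F#2.
So cell 5 is F#2 E2 D2 F#2 A2.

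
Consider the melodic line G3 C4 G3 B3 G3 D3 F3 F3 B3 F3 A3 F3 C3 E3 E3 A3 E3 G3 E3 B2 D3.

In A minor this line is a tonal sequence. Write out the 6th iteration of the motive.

B2 E3 B2 D3 B2 F2 A2

Unit = 7 notes; the statements start on G3, F3, E3, moving down a 2nd each time.
Extending down a 2nd: D3 → C3 → B2.
From B2 the diatonic shape gives B2 E3 B2 D3 B2 F2 A2.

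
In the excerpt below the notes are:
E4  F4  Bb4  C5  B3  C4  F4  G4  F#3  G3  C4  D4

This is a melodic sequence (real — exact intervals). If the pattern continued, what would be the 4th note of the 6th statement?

B2

Grouping in 4s, the 4th note of each cell is C5, G4, D4.
Carrying that down a 4th forward: A3 → E3 → B2.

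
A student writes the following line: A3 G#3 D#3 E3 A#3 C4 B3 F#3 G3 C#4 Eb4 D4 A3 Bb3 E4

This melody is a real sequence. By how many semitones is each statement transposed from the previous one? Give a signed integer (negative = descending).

3

The 5-note cells begin on A3, C4, Eb4 — each up a 3rd from the last.
A3 to C4 spans +3 semitones.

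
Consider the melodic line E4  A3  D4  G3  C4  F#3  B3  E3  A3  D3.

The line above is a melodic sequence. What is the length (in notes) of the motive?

2

Try groups of 2 (5 cells in 10 notes):
E4 A3 | D4 G3 | C4 F#3 | B3 E3 | A3 D3
Each cell is the previous one down a 2nd — so the unit is 2 notes.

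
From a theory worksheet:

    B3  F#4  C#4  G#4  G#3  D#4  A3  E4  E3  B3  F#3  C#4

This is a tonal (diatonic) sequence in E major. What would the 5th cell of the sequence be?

A2 E3 B2 F#3

Taking 4-note groups, the heads are B3, G#3, E3: the pattern moves down a 3rd.
Carrying on: C#3 → A2.
Statement 5 starts on A2 and keeps the same diatonic contour: A2 E3 B2 F#3.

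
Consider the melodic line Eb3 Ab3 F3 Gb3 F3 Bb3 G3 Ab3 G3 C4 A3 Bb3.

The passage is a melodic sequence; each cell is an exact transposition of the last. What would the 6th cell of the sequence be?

With a 4-note motive the entries are Eb3, F3, G3, each up a 2nd from the previous.
Carrying on: A3 → B3 → C#4.
So cell 6 is C#4 F#4 D#4 E4.

C#4 F#4 D#4 E4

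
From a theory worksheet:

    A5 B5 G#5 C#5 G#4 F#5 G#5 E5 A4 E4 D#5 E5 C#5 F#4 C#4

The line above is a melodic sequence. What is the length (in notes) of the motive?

5

There are 15 notes; a 5-note unit gives 3 cells:
A5 B5 G#5 C#5 G#4 | F#5 G#5 E5 A4 E4 | D#5 E5 C#5 F#4 C#4
Each cell is the previous one down a 3rd — so the unit is 5 notes.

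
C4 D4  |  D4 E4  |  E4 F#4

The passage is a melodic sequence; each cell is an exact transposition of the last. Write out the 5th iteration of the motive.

Taking 2-note groups, the heads are C4, D4, E4: the pattern moves up a 2nd.
Extending up a 2nd: F#4 → G#4.
So cell 5 is G#4 A#4.

G#4 A#4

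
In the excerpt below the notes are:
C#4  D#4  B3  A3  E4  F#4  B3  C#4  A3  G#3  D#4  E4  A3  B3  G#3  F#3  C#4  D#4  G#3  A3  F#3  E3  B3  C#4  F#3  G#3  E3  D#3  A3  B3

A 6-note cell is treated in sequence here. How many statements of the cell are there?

30 notes in groups of 6 gives 30/6 = 5 statements.
Starts: C#4, B3, A3, G#3, F#3 — each down a 2nd.

5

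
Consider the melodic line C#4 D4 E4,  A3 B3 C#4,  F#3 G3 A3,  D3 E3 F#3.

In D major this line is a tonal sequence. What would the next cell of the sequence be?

The 3-note cells begin on C#4, A3, F#3, D3 — each down a 3rd from the last.
From B2 the diatonic shape gives B2 C#3 D3.

B2 C#3 D3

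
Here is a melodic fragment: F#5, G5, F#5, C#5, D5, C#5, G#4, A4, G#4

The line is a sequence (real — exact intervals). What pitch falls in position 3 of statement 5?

A#3

With 3-note cells, note 3 of each statement runs F#5, C#5, G#4.
Carrying that down a 4th forward: D#4 → A#3.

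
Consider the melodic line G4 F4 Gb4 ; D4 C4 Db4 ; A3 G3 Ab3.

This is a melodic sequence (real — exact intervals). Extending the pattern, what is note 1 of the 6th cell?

F#2

With 3-note cells, note 1 of each statement runs G4, D4, A3.
Each moves down a 4th. Continuing: E3 → B2 → F#2.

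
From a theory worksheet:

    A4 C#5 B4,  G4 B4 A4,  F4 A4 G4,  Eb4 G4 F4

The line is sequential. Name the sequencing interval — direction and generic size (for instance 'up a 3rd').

The 3-note cells begin on A4, G4, F4, Eb4 — each down a 2nd from the last.
From A4 to G4: down a 2nd.

down a 2nd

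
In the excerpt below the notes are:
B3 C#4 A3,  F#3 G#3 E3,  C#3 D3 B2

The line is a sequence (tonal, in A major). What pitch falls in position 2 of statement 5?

The unit is 3 notes. Position-2 pitches of the 3 shown cells: C#4, G#3, D3.
Extending down a 4th: A2 → E2.

E2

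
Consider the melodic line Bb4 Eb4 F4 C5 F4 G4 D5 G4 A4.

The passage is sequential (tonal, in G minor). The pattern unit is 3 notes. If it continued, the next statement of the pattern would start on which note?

The 3-note cells begin on Bb4, C5, D5 — each up a 2nd from the last.
The next head, up a 2nd from D5, is Eb5.

Eb5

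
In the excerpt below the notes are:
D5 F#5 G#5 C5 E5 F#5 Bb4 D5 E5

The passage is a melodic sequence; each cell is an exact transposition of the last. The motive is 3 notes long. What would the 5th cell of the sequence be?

Taking 3-note groups, the heads are D5, C5, Bb4: the pattern moves down a 2nd.
Carrying on: Ab4 → Gb4.
Statement 5 starts on Gb4 and keeps the same exact contour: Gb4 Bb4 C5.

Gb4 Bb4 C5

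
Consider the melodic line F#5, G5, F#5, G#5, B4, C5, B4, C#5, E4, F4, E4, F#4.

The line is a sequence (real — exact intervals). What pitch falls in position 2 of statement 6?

Ab2

The unit is 4 notes. Position-2 pitches of the 3 shown cells: G5, C5, F4.
Extending down a 5th: Bb3 → Eb3 → Ab2.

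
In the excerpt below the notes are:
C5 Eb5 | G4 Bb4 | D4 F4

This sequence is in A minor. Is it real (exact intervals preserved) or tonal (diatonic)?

Each cell has the same semitone pattern (3,) — intervals are preserved exactly.
And Eb5 lies outside A minor, so the sequence is real rather than tonal.

real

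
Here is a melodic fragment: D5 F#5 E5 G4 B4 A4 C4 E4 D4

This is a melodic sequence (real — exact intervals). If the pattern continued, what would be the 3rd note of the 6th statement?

With 3-note cells, note 3 of each statement runs E5, A4, D4.
Carrying that down a 5th forward: G3 → C3 → F2.

F2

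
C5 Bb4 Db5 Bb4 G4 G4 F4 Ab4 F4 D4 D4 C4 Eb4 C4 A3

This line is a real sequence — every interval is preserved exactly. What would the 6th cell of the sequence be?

B2 A2 C3 A2 F#2

Taking 5-note groups, the heads are C5, G4, D4: the pattern moves down a 4th.
Carrying on: A3 → E3 → B2.
From B2 the exact shape gives B2 A2 C3 A2 F#2.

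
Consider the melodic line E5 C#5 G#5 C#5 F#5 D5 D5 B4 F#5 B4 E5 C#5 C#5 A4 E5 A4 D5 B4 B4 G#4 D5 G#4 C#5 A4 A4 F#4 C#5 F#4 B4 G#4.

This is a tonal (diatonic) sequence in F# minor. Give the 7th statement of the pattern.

The 6-note cells begin on E5, D5, C#5, B4, A4 — each down a 2nd from the last.
Extending down a 2nd: G#4 → F#4.
Statement 7 starts on F#4 and keeps the same diatonic contour: F#4 D4 A4 D4 G#4 E4.

F#4 D4 A4 D4 G#4 E4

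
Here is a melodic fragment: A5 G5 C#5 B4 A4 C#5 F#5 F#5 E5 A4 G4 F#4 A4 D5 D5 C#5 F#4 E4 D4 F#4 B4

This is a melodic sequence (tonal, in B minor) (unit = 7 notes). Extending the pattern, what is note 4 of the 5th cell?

Grouping in 7s, the 4th note of each cell is B4, G4, E4.
Each moves down a 3rd. Continuing: C#4 → A3.

A3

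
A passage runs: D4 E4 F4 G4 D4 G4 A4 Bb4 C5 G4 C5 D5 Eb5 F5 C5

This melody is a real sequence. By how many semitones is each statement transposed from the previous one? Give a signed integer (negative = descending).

5

With a 5-note motive the entries are D4, G4, C5, each up a 4th from the previous.
Counting half-steps from D4 to G4: 5.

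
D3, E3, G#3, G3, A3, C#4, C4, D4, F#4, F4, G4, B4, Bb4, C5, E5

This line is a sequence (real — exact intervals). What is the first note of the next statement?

The 3-note cells begin on D3, G3, C4, F4, Bb4 — each up a 4th from the last.
One more step up a 4th gives Eb5.

Eb5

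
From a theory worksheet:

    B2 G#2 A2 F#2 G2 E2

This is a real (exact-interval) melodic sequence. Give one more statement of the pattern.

F2 D2

With a 2-note motive the entries are B2, A2, G2, each down a 2nd from the previous.
So cell 4 is F2 D2.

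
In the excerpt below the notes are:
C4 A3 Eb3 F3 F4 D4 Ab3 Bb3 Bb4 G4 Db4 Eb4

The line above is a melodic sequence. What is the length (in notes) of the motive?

4

12 notes total. Splitting into 3 groups of 4:
C4 A3 Eb3 F3 | F4 D4 Ab3 Bb3 | Bb4 G4 Db4 Eb4
That's a consistent up a 4th shift per cell, and no other grouping gives one.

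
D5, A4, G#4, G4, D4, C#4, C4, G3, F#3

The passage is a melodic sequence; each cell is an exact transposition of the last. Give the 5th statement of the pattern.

With a 3-note motive the entries are D5, G4, C4, each down a 5th from the previous.
Extending down a 5th: F3 → Bb2.
From Bb2 the exact shape gives Bb2 F2 E2.

Bb2 F2 E2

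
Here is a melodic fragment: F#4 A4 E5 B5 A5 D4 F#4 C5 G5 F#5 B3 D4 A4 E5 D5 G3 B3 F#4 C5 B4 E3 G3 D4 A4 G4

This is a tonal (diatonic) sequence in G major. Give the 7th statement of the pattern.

A2 C3 G3 D4 C4

Unit = 5 notes; the statements start on F#4, D4, B3, G3, E3, moving down a 3rd each time.
Extending down a 3rd: C3 → A2.
Statement 7 starts on A2 and keeps the same diatonic contour: A2 C3 G3 D4 C4.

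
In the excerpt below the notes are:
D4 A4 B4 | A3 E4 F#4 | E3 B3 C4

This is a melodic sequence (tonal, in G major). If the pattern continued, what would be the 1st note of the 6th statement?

The unit is 3 notes. Position-1 pitches of the 3 shown cells: D4, A3, E3.
Each moves down a 4th. Continuing: B2 → F#2 → C2.

C2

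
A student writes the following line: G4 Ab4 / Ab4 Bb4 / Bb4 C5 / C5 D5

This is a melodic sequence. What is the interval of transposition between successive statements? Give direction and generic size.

With a 2-note motive the entries are G4, Ab4, Bb4, C5, each up a 2nd from the previous.
From G4 to Ab4: up a 2nd.

up a 2nd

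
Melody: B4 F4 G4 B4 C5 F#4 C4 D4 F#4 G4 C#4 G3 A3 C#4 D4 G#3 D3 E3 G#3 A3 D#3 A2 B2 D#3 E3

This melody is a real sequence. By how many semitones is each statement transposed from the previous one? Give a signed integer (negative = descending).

-5

Taking 5-note groups, the heads are B4, F#4, C#4, G#3, D#3: the pattern moves down a 4th.
B4→F#4 is 66 − 71 = -5 semitones.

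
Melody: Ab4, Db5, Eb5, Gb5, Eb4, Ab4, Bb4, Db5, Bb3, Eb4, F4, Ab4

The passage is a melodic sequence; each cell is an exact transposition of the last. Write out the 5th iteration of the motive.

With a 4-note motive the entries are Ab4, Eb4, Bb3, each down a 4th from the previous.
Continuing the starts: F3 → C3.
So cell 5 is C3 F3 G3 Bb3.

C3 F3 G3 Bb3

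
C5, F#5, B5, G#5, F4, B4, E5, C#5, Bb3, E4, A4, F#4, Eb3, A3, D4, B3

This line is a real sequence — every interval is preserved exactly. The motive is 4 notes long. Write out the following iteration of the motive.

Ab2 D3 G3 E3

Unit = 4 notes; the statements start on C5, F4, Bb3, Eb3, moving down a 5th each time.
So cell 5 is Ab2 D3 G3 E3.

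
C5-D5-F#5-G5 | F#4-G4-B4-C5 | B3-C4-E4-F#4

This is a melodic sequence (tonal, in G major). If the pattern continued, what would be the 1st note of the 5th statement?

A2

Grouping in 4s, the 1st note of each cell is C5, F#4, B3.
Each moves down a 5th. Continuing: E3 → A2.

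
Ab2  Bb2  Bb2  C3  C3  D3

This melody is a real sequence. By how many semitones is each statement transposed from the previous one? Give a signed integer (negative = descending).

2

The 2-note cells begin on Ab2, Bb2, C3 — each up a 2nd from the last.
Counting half-steps from Ab2 to Bb2: 2.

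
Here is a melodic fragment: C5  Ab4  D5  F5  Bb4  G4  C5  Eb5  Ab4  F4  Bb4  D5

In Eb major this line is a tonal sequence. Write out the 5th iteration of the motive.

F4 D4 G4 Bb4

Taking 4-note groups, the heads are C5, Bb4, Ab4: the pattern moves down a 2nd.
Carrying on: G4 → F4.
Statement 5 starts on F4 and keeps the same diatonic contour: F4 D4 G4 Bb4.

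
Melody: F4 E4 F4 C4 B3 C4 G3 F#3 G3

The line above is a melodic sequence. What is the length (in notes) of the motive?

3

9 notes total. Splitting into 3 groups of 3:
F4 E4 F4 | C4 B3 C4 | G3 F#3 G3
That's a consistent down a 4th shift per cell, and no other grouping gives one.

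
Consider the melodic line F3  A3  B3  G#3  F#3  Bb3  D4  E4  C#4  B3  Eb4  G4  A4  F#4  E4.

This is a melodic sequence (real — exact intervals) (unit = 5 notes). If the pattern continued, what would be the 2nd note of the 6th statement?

Bb5

With 5-note cells, note 2 of each statement runs A3, D4, G4.
Each moves up a 4th. Continuing: C5 → F5 → Bb5.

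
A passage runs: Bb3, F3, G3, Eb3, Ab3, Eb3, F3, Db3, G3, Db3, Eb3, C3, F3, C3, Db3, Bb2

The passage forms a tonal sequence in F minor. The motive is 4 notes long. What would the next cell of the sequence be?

Taking 4-note groups, the heads are Bb3, Ab3, G3, F3: the pattern moves down a 2nd.
From Eb3 the diatonic shape gives Eb3 Bb2 C3 Ab2.

Eb3 Bb2 C3 Ab2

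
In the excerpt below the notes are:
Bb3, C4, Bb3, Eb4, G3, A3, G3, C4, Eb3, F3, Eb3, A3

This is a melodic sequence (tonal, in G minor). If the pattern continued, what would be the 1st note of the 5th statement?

A2

Grouping in 4s, the 1st note of each cell is Bb3, G3, Eb3.
Carrying that down a 3rd forward: C3 → A2.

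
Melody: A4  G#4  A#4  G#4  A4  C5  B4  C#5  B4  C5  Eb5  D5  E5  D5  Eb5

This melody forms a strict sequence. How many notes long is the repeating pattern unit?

5

15 notes total. Splitting into 3 groups of 5:
A4 G#4 A#4 G#4 A4 | C5 B4 C#5 B4 C5 | Eb5 D5 E5 D5 Eb5
Every group is a transposition up a 3rd of the one before; no shorter unit works.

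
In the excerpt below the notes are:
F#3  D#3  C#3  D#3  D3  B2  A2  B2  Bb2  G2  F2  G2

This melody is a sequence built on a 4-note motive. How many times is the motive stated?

12 notes in groups of 4 gives 12/4 = 3 statements.
Starts: F#3, D3, Bb2 — each down a 3rd.

3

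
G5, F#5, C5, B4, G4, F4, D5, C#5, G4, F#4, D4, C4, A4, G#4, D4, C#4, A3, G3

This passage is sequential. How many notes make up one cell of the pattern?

There are 18 notes; a 6-note unit gives 3 cells:
G5 F#5 C5 B4 G4 F4 | D5 C#5 G4 F#4 D4 C4 | A4 G#4 D4 C#4 A3 G3
Each cell is the previous one down a 4th — so the unit is 6 notes.

6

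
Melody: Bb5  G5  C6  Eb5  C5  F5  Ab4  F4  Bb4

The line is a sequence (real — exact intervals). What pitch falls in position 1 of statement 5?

Gb3

With 3-note cells, note 1 of each statement runs Bb5, Eb5, Ab4.
Extending down a 5th: Db4 → Gb3.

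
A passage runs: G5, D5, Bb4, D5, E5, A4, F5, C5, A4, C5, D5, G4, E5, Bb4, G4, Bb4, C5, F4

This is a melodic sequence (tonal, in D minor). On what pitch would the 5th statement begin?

Unit = 6 notes; the statements start on G5, F5, E5, moving down a 2nd each time.
Continuing: D5 → C5. Statement 5 starts on C5.

C5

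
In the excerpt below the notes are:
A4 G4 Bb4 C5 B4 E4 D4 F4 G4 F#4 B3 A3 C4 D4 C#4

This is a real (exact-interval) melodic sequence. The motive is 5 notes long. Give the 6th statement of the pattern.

Unit = 5 notes; the statements start on A4, E4, B3, moving down a 4th each time.
Continuing the starts: F#3 → C#3 → G#2.
So cell 6 is G#2 F#2 A2 B2 A#2.

G#2 F#2 A2 B2 A#2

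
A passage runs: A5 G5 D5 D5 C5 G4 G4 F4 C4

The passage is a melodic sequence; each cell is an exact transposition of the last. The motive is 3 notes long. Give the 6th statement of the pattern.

Unit = 3 notes; the statements start on A5, D5, G4, moving down a 5th each time.
Continuing the starts: C4 → F3 → Bb2.
So cell 6 is Bb2 Ab2 Eb2.

Bb2 Ab2 Eb2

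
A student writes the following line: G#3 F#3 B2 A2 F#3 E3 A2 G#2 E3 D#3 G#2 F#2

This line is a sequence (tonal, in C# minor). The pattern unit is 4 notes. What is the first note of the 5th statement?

C#3

The 4-note cells begin on G#3, F#3, E3 — each down a 2nd from the last.
Continuing: D#3 → C#3. Statement 5 starts on C#3.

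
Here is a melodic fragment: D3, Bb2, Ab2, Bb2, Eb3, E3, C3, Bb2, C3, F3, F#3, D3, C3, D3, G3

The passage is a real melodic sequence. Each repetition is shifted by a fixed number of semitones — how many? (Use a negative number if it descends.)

2

The 5-note cells begin on D3, E3, F#3 — each up a 2nd from the last.
D3 to E3 spans +2 semitones.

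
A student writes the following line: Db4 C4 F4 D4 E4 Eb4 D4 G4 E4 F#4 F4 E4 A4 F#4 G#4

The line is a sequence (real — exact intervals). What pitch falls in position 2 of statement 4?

The unit is 5 notes. Position-2 pitches of the 3 shown cells: C4, D4, E4.
Each moves up a 2nd; the next is F#4.

F#4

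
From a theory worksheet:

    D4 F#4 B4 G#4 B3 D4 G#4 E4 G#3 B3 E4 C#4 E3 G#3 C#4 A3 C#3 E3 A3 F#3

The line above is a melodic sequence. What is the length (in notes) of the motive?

Try groups of 4 (5 cells in 20 notes):
D4 F#4 B4 G#4 | B3 D4 G#4 E4 | G#3 B3 E4 C#4 | E3 G#3 C#4 A3 | C#3 E3 A3 F#3
Every group is a transposition down a 3rd of the one before; no shorter unit works.

4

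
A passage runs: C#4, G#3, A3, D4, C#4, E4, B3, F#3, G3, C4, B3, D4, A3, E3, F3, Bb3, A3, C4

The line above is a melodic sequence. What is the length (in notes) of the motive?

6

There are 18 notes; a 6-note unit gives 3 cells:
C#4 G#3 A3 D4 C#4 E4 | B3 F#3 G3 C4 B3 D4 | A3 E3 F3 Bb3 A3 C4
That's a consistent down a 2nd shift per cell, and no other grouping gives one.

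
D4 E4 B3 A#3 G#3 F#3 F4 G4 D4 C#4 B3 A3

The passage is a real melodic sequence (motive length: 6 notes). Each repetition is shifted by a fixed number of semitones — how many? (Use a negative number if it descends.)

3

The 6-note cells begin on D4, F4 — each up a 3rd from the last.
D4 to F4 spans +3 semitones.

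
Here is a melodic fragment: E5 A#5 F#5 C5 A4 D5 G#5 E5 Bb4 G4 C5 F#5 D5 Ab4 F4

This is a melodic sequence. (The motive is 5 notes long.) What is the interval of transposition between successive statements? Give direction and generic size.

The 5-note cells begin on E5, D5, C5 — each down a 2nd from the last.
E5 to D5 is down a 2nd.

down a 2nd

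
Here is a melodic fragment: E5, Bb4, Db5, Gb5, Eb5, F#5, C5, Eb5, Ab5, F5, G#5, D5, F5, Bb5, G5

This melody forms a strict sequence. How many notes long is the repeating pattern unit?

15 notes total. Splitting into 3 groups of 5:
E5 Bb4 Db5 Gb5 Eb5 | F#5 C5 Eb5 Ab5 F5 | G#5 D5 F5 Bb5 G5
Every group is a transposition up a 2nd of the one before; no shorter unit works.

5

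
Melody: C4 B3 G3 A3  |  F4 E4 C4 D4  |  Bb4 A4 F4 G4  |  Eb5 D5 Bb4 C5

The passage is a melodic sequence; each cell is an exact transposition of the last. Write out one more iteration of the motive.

Taking 4-note groups, the heads are C4, F4, Bb4, Eb5: the pattern moves up a 4th.
Statement 5 starts on Ab5 and keeps the same exact contour: Ab5 G5 Eb5 F5.

Ab5 G5 Eb5 F5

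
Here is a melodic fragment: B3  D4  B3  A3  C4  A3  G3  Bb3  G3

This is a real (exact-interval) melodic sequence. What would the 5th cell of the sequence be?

Taking 3-note groups, the heads are B3, A3, G3: the pattern moves down a 2nd.
Continuing the starts: F3 → Eb3.
Statement 5 starts on Eb3 and keeps the same exact contour: Eb3 Gb3 Eb3.

Eb3 Gb3 Eb3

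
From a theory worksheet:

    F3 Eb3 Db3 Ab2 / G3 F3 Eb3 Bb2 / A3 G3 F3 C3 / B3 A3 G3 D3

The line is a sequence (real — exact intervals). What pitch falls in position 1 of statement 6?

Grouping in 4s, the 1st note of each cell is F3, G3, A3, B3.
Carrying that up a 2nd forward: C#4 → D#4.

D#4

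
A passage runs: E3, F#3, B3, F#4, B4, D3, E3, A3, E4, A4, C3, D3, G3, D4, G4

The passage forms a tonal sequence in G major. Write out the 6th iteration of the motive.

The 5-note cells begin on E3, D3, C3 — each down a 2nd from the last.
Continuing the starts: B2 → A2 → G2.
Statement 6 starts on G2 and keeps the same diatonic contour: G2 A2 D3 A3 D4.

G2 A2 D3 A3 D4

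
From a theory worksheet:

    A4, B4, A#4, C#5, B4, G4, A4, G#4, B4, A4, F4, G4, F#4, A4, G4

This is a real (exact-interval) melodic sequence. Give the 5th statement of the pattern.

Taking 5-note groups, the heads are A4, G4, F4: the pattern moves down a 2nd.
Carrying on: Eb4 → Db4.
Statement 5 starts on Db4 and keeps the same exact contour: Db4 Eb4 D4 F4 Eb4.

Db4 Eb4 D4 F4 Eb4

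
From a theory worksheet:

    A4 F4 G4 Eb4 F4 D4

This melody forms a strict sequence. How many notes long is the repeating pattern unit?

6 notes total. Splitting into 3 groups of 2:
A4 F4 | G4 Eb4 | F4 D4
Each cell is the previous one down a 2nd — so the unit is 2 notes.

2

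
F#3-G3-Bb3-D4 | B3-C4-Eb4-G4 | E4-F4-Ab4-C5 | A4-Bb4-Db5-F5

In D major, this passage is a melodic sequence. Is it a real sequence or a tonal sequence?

real

Each cell has the same semitone pattern (1, 3, 4) — intervals are preserved exactly.
And Bb3 lies outside D major, so the sequence is real rather than tonal.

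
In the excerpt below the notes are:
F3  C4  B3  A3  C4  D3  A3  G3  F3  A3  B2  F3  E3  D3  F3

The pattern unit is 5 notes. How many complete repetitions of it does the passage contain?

3

15 notes in groups of 5 gives 15/5 = 3 statements.
Starts: F3, D3, B2 — each down a 3rd.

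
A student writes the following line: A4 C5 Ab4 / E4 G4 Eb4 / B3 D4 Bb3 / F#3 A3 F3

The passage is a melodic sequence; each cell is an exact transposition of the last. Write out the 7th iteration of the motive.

D#2 F#2 D2

The 3-note cells begin on A4, E4, B3, F#3 — each down a 4th from the last.
Extending down a 4th: C#3 → G#2 → D#2.
From D#2 the exact shape gives D#2 F#2 D2.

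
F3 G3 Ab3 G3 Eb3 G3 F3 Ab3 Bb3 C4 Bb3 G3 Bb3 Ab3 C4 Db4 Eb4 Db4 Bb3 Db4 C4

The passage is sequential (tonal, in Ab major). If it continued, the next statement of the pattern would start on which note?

Taking 7-note groups, the heads are F3, Ab3, C4: the pattern moves up a 3rd.
One more step up a 3rd gives Eb4.

Eb4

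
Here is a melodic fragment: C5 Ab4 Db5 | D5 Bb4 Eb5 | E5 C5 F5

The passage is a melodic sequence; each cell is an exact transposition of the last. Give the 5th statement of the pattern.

G#5 E5 A5

Unit = 3 notes; the statements start on C5, D5, E5, moving up a 2nd each time.
Carrying on: F#5 → G#5.
From G#5 the exact shape gives G#5 E5 A5.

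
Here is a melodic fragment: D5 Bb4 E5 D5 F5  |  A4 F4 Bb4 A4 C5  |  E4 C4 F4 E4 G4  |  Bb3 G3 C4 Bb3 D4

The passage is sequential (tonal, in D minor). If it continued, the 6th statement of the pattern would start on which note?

C3

Unit = 5 notes; the statements start on D5, A4, E4, Bb3, moving down a 4th each time.
Continuing: F3 → C3. Statement 6 starts on C3.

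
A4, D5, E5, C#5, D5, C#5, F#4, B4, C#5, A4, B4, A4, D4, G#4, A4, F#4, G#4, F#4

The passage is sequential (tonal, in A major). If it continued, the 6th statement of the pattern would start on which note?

Unit = 6 notes; the statements start on A4, F#4, D4, moving down a 3rd each time.
Continuing: B3 → G#3 → E3. Statement 6 starts on E3.

E3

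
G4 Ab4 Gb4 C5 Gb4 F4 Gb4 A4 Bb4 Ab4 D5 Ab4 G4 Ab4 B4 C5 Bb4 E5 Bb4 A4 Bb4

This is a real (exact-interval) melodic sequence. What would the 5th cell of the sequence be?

Unit = 7 notes; the statements start on G4, A4, B4, moving up a 2nd each time.
Extending up a 2nd: C#5 → D#5.
From D#5 the exact shape gives D#5 E5 D5 G#5 D5 C#5 D5.

D#5 E5 D5 G#5 D5 C#5 D5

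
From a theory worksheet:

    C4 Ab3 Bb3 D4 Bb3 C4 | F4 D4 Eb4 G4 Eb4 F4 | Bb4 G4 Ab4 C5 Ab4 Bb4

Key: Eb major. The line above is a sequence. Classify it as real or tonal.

Every note is diatonic to Eb major.
Cell 1 has -4 semitones from note 1 to 2, but cell 2 has -3 — the interval quality changes while the contour stays the same, which is the hallmark of a tonal sequence.

tonal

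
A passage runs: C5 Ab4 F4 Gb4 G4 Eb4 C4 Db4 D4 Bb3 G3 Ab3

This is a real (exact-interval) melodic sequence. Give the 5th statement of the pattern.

Taking 4-note groups, the heads are C5, G4, D4: the pattern moves down a 4th.
Extending down a 4th: A3 → E3.
So cell 5 is E3 C3 A2 Bb2.

E3 C3 A2 Bb2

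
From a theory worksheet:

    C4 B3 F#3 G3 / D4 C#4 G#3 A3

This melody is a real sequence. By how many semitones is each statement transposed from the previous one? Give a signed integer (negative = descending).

With a 4-note motive the entries are C4, D4, each up a 2nd from the previous.
C4→D4 is 62 − 60 = 2 semitones.

2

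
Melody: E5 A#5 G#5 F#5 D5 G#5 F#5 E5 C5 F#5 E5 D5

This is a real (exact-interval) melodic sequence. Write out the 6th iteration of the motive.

The 4-note cells begin on E5, D5, C5 — each down a 2nd from the last.
Extending down a 2nd: Bb4 → Ab4 → Gb4.
So cell 6 is Gb4 C5 Bb4 Ab4.

Gb4 C5 Bb4 Ab4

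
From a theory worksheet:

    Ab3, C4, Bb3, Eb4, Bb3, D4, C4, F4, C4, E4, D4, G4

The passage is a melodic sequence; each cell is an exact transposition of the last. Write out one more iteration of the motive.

With a 4-note motive the entries are Ab3, Bb3, C4, each up a 2nd from the previous.
So cell 4 is D4 F#4 E4 A4.

D4 F#4 E4 A4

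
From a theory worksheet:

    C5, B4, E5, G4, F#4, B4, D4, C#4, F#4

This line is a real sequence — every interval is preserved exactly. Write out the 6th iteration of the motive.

B2 A#2 D#3

With a 3-note motive the entries are C5, G4, D4, each down a 4th from the previous.
Extending down a 4th: A3 → E3 → B2.
Statement 6 starts on B2 and keeps the same exact contour: B2 A#2 D#3.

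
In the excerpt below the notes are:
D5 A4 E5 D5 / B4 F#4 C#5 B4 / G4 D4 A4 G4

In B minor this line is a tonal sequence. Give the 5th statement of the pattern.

Taking 4-note groups, the heads are D5, B4, G4: the pattern moves down a 3rd.
Continuing the starts: E4 → C#4.
Statement 5 starts on C#4 and keeps the same diatonic contour: C#4 G3 D4 C#4.

C#4 G3 D4 C#4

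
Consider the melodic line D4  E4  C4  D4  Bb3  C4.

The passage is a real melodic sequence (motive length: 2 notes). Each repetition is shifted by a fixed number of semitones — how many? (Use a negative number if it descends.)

Taking 2-note groups, the heads are D4, C4, Bb3: the pattern moves down a 2nd.
Counting half-steps from D4 to C4: -2.

-2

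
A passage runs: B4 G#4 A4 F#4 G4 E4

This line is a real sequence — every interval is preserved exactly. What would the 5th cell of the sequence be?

Eb4 C4

Taking 2-note groups, the heads are B4, A4, G4: the pattern moves down a 2nd.
Extending down a 2nd: F4 → Eb4.
From Eb4 the exact shape gives Eb4 C4.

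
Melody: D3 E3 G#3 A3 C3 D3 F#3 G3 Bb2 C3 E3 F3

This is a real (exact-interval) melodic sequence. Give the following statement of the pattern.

Taking 4-note groups, the heads are D3, C3, Bb2: the pattern moves down a 2nd.
So cell 4 is Ab2 Bb2 D3 Eb3.

Ab2 Bb2 D3 Eb3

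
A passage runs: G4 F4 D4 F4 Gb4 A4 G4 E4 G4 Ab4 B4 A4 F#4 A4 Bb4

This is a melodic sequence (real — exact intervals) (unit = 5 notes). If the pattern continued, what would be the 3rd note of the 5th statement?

A#4

Grouping in 5s, the 3rd note of each cell is D4, E4, F#4.
Carrying that up a 2nd forward: G#4 → A#4.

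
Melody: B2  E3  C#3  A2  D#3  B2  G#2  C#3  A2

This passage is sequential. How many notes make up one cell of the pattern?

There are 9 notes; a 3-note unit gives 3 cells:
B2 E3 C#3 | A2 D#3 B2 | G#2 C#3 A2
Each cell is the previous one down a 2nd — so the unit is 3 notes.

3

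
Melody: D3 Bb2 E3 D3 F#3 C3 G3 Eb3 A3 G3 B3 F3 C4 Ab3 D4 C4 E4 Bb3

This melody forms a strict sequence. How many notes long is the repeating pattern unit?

6

18 notes total. Splitting into 3 groups of 6:
D3 Bb2 E3 D3 F#3 C3 | G3 Eb3 A3 G3 B3 F3 | C4 Ab3 D4 C4 E4 Bb3
That's a consistent up a 4th shift per cell, and no other grouping gives one.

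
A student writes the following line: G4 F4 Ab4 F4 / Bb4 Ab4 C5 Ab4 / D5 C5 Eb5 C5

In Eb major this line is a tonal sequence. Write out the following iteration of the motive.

The 4-note cells begin on G4, Bb4, D5 — each up a 3rd from the last.
Statement 4 starts on F5 and keeps the same diatonic contour: F5 Eb5 G5 Eb5.

F5 Eb5 G5 Eb5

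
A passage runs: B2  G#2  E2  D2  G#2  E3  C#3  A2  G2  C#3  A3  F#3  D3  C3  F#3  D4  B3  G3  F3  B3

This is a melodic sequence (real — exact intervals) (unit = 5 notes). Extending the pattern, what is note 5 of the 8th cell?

Grouping in 5s, the 5th note of each cell is G#2, C#3, F#3, B3.
Each moves up a 4th. Continuing: E4 → A4 → D5 → G5.

G5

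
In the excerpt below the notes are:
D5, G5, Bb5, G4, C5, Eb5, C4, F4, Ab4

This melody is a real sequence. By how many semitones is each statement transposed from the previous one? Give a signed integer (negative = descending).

-7

Taking 3-note groups, the heads are D5, G4, C4: the pattern moves down a 5th.
D5→G4 is 67 − 74 = -7 semitones.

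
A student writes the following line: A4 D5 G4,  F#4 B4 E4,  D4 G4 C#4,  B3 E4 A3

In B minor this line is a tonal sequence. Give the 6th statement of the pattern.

Taking 3-note groups, the heads are A4, F#4, D4, B3: the pattern moves down a 3rd.
Continuing the starts: G3 → E3.
From E3 the diatonic shape gives E3 A3 D3.

E3 A3 D3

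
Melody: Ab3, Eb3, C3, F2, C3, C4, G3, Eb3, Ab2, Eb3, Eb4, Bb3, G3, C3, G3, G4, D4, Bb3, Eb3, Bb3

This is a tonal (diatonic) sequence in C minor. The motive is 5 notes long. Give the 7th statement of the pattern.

The 5-note cells begin on Ab3, C4, Eb4, G4 — each up a 3rd from the last.
Continuing the starts: Bb4 → D5 → F5.
Statement 7 starts on F5 and keeps the same diatonic contour: F5 C5 Ab4 D4 Ab4.

F5 C5 Ab4 D4 Ab4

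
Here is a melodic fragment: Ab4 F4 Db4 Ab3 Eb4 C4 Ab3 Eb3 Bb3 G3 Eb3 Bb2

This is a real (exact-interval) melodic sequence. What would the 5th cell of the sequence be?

Unit = 4 notes; the statements start on Ab4, Eb4, Bb3, moving down a 4th each time.
Extending down a 4th: F3 → C3.
So cell 5 is C3 A2 F2 C2.

C3 A2 F2 C2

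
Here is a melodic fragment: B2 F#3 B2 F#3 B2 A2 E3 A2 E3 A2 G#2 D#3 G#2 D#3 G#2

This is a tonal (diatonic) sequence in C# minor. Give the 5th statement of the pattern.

Taking 5-note groups, the heads are B2, A2, G#2: the pattern moves down a 2nd.
Extending down a 2nd: F#2 → E2.
From E2 the diatonic shape gives E2 B2 E2 B2 E2.

E2 B2 E2 B2 E2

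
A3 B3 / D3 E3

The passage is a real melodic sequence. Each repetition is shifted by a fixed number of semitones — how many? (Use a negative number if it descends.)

With a 2-note motive the entries are A3, D3, each down a 5th from the previous.
A3→D3 is 50 − 57 = -7 semitones.

-7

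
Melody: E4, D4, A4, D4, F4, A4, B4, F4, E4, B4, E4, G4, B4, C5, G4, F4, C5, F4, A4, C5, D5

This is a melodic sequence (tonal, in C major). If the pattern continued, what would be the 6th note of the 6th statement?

The unit is 7 notes. Position-6 pitches of the 3 shown cells: A4, B4, C5.
Carrying that up a 2nd forward: D5 → E5 → F5.

F5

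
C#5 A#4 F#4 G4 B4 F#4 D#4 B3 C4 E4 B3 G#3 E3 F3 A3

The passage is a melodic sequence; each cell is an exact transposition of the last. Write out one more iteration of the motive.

With a 5-note motive the entries are C#5, F#4, B3, each down a 5th from the previous.
So cell 4 is E3 C#3 A2 Bb2 D3.

E3 C#3 A2 Bb2 D3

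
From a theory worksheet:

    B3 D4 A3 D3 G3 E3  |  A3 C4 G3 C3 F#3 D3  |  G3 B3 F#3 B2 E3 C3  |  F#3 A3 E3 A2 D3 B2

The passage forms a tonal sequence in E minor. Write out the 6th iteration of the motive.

Taking 6-note groups, the heads are B3, A3, G3, F#3: the pattern moves down a 2nd.
Extending down a 2nd: E3 → D3.
From D3 the diatonic shape gives D3 F#3 C3 F#2 B2 G2.

D3 F#3 C3 F#2 B2 G2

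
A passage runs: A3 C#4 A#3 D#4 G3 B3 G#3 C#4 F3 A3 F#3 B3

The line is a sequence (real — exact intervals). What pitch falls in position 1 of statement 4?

Eb3

Grouping in 4s, the 1st note of each cell is A3, G3, F3.
One more down a 2nd gives Eb3.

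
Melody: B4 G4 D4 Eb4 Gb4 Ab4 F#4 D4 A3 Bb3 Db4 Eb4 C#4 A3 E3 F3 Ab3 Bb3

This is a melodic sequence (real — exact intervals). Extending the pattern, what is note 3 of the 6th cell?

C#2

The unit is 6 notes. Position-3 pitches of the 3 shown cells: D4, A3, E3.
Each moves down a 4th. Continuing: B2 → F#2 → C#2.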